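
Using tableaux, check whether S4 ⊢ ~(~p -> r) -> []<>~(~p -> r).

Invalid (countermodel exists)

Tableau for the negation ~(~(~p -> r) -> []<>~(~p -> r)):
1. ~(~(~p -> r) -> []<>~(~p -> r)), u
2. ~(~p -> r), u   [~->-rule on 1]
3. ~[]<>~(~p -> r), u   [~->-rule on 1]
4. ~p, u   [~->-rule on 2]
5. ~r, u   [~->-rule on 2]
6. ~<>~(~p -> r), v   [~[]-rule on 3: fresh world v, uRv]
7. ~p -> r, v   [~<>-rule on 6 via vRv]
8. r, v   [->-rule on 7 (branches; this branch)]
Accessibility: uRu, uRv, vRv
The negation has an open branch (countermodel exists).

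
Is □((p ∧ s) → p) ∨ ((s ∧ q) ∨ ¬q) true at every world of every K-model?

Yes, valid

Tableau for the negation ¬(□((p ∧ s) → p) ∨ ((s ∧ q) ∨ ¬q)):
1. ¬(□((p ∧ s) → p) ∨ ((s ∧ q) ∨ ¬q)), u
2. ¬□((p ∧ s) → p), u   [¬∨-rule on 1]
3. ¬((s ∧ q) ∨ ¬q), u   [¬∨-rule on 1]
4. ¬(s ∧ q), u   [¬∨-rule on 3]
5. q, u   [¬∨-rule on 3]
6. ¬s, u   [¬∧-rule on 4 (branches; this branch)]
7. ¬((p ∧ s) → p), v   [¬□-rule on 2: fresh world v, uRv]
8. p ∧ s, v   [¬→-rule on 7]
9. ¬p, v   [¬→-rule on 7]
10. p, v   [∧-rule on 8]
11. s, v   [∧-rule on 8]
Accessibility: uRv
Branch closes: p and ¬p both at v.
Every branch of the negation's tableau closes; the branch above is one of them.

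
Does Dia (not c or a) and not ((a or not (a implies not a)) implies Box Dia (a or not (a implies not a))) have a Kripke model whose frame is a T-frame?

1. Dia (not c or a) and not ((a or not (a implies not a)) implies Box Dia (a or not (a implies not a))), 0
2. Dia (not c or a), 0
3. not ((a or not (a implies not a)) implies Box Dia (a or not (a implies not a))), 0
4. a or not (a implies not a), 0
5. not Box Dia (a or not (a implies not a)), 0
6. not (a implies not a), 0
7. a, 0
8. not c or a, 1
9. a, 1
10. not Dia (a or not (a implies not a)), 2
11. not (a or not (a implies not a)), 2
12. not a, 2
13. a implies not a, 2
Accessibility: 0R0, 0R1, 0R2, 1R1, 2R2

Yes, satisfiable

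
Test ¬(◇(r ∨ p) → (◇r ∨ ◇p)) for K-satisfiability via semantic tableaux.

No, unsatisfiable

1. ¬(◇(r ∨ p) → (◇r ∨ ◇p)), u
2. ◇(r ∨ p), u   [¬→-rule on 1]
3. ¬(◇r ∨ ◇p), u   [¬→-rule on 1]
4. ¬◇r, u   [¬∨-rule on 3]
5. ¬◇p, u   [¬∨-rule on 3]
6. r ∨ p, v   [◇-rule on 2: fresh world v, uRv]
7. ¬r, v   [¬◇-rule on 4 via uRv]
8. ¬p, v   [¬◇-rule on 5 via uRv]
9. p, v   [∨-rule on 6 (branches; this branch)]
Accessibility: uRv
Branch closes: p and ¬p both at v.
All branches of the tableau close; one closing branch shown above.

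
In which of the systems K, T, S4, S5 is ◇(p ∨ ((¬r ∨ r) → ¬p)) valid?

K-tableau for the negation ¬◇(p ∨ ((¬r ∨ r) → ¬p)):
1. ¬◇(p ∨ ((¬r ∨ r) → ¬p)), 0
Complete open branch: countermodel on a K-frame, so not valid in K.
T-tableau for the negation ¬◇(p ∨ ((¬r ∨ r) → ¬p)):
1. ¬◇(p ∨ ((¬r ∨ r) → ¬p)), 0
2. ¬(p ∨ ((¬r ∨ r) → ¬p)), 0   [¬◇-rule on 1 via 0R0]
3. ¬p, 0   [¬∨-rule on 2]
4. ¬((¬r ∨ r) → ¬p), 0   [¬∨-rule on 2]
5. ¬r ∨ r, 0   [¬→-rule on 4]
6. p, 0   [¬→-rule on 4]
Accessibility: 0R0
Branch closes: p and ¬p both at 0.
Every branch closes (one shown): valid in T, hence also in S4, S5 (every theorem of T is a theorem of S4 and S5).

T, S4, S5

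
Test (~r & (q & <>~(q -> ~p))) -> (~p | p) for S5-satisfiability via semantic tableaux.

1. (~r & (q & <>~(q -> ~p))) -> (~p | p), 0
2. ~p | p, 0
3. p, 0
Accessibility: 0R0

Satisfiable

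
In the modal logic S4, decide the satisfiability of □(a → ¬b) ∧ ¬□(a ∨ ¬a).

1. □(a → ¬b) ∧ ¬□(a ∨ ¬a), 0
2. □(a → ¬b), 0
3. ¬□(a ∨ ¬a), 0
4. a → ¬b, 0
5. ¬b, 0
6. ¬(a ∨ ¬a), 1
7. ¬a, 1
8. a, 1
Accessibility: 0R0, 0R1, 1R1
Branch closes: a and ¬a both at 1.
Every branch closes; the branch above is one of them.

No, unsatisfiable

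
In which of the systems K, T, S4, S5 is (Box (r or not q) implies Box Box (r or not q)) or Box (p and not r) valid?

S4, S5

S4-tableau for the negation not ((Box (r or not q) implies Box Box (r or not q)) or Box (p and not r)):
1. not ((Box (r or not q) implies Box Box (r or not q)) or Box (p and not r)), u
2. not (Box (r or not q) implies Box Box (r or not q)), u   [neg-or-rule on 1]
3. not Box (p and not r), u   [neg-or-rule on 1]
4. Box (r or not q), u   [neg-implies-rule on 2]
5. not Box Box (r or not q), u   [neg-implies-rule on 2]
6. r or not q, u   [Box-rule on 4 via uRu]
7. not q, u   [or-rule on 6 (branches; this branch)]
8. not (p and not r), v   [neg-Box-rule on 3: fresh world v, uRv]
9. r or not q, v   [Box-rule on 4 via uRv]
10. r, v   [neg-and-rule on 8 (branches; this branch)]
11. not q, v   [or-rule on 9 (branches; this branch)]
12. not Box (r or not q), w   [neg-Box-rule on 5: fresh world w, uRw]
13. r or not q, w   [Box-rule on 4 via uRw]
14. not q, w   [or-rule on 13 (branches; this branch)]
15. not (r or not q), x   [neg-Box-rule on 12: fresh world x, wRx]
16. not r, x   [neg-or-rule on 15]
17. q, x   [neg-or-rule on 15]
18. r or not q, x   [Box-rule on 4 via uRx]
19. not q, x   [or-rule on 18 (branches; this branch)]
Accessibility: uRu, uRv, uRw, uRx, vRv, wRw, wRx, xRx
Branch closes: q and not q both at x.
Every branch closes (one shown): valid in S4, hence also in S5 (every theorem of S4 is a theorem of S5).
T-tableau for the negation not ((Box (r or not q) implies Box Box (r or not q)) or Box (p and not r)):
1. not ((Box (r or not q) implies Box Box (r or not q)) or Box (p and not r)), u
2. not (Box (r or not q) implies Box Box (r or not q)), u   [neg-or-rule on 1]
3. not Box (p and not r), u   [neg-or-rule on 1]
4. Box (r or not q), u   [neg-implies-rule on 2]
5. not Box Box (r or not q), u   [neg-implies-rule on 2]
6. r or not q, u   [Box-rule on 4 via uRu]
7. not q, u   [or-rule on 6 (branches; this branch)]
8. not (p and not r), v   [neg-Box-rule on 3: fresh world v, uRv]
9. r or not q, v   [Box-rule on 4 via uRv]
10. r, v   [neg-and-rule on 8 (branches; this branch)]
11. not q, v   [or-rule on 9 (branches; this branch)]
12. not Box (r or not q), w   [neg-Box-rule on 5: fresh world w, uRw]
13. r or not q, w   [Box-rule on 4 via uRw]
14. not q, w   [or-rule on 13 (branches; this branch)]
15. not (r or not q), x   [neg-Box-rule on 12: fresh world x, wRx]
16. not r, x   [neg-or-rule on 15]
17. q, x   [neg-or-rule on 15]
Accessibility: uRu, uRv, uRw, vRv, wRw, wRx, xRx
Complete open branch: countermodel on a T-frame, so not valid in T, nor in K (the same frame is also a K-frame).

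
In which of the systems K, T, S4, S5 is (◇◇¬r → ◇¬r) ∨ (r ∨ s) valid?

T-tableau for the negation ¬((◇◇¬r → ◇¬r) ∨ (r ∨ s)):
1. ¬((◇◇¬r → ◇¬r) ∨ (r ∨ s)), w0
2. ¬(◇◇¬r → ◇¬r), w0
3. ¬(r ∨ s), w0
4. ◇◇¬r, w0
5. ¬◇¬r, w0
6. ¬r, w0
7. ¬s, w0
8. r, w0
Accessibility: w0Rw0
Branch closes: r and ¬r both at w0.
Every branch closes (one shown): valid in T, hence also in S4, S5 (every theorem of T is a theorem of S4 and S5).
K-tableau for the negation ¬((◇◇¬r → ◇¬r) ∨ (r ∨ s)):
1. ¬((◇◇¬r → ◇¬r) ∨ (r ∨ s)), w0
2. ¬(◇◇¬r → ◇¬r), w0
3. ¬(r ∨ s), w0
4. ◇◇¬r, w0
5. ¬◇¬r, w0
6. ¬r, w0
7. ¬s, w0
8. ◇¬r, w1
9. r, w1
10. ¬r, w2
Accessibility: w0Rw1, w1Rw2
Complete open branch: countermodel on a K-frame, so not valid in K.

T, S4, S5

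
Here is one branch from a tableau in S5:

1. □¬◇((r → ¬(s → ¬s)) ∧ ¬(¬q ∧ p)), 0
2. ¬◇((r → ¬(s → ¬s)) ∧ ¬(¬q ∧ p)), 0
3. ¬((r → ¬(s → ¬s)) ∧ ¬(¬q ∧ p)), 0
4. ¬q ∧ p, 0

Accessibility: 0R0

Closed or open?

No world carries both an atom and its negation.

No, open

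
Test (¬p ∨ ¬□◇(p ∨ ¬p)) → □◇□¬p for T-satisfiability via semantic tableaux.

1. (¬p ∨ ¬□◇(p ∨ ¬p)) → □◇□¬p, w0
2. □◇□¬p, w0
3. ◇□¬p, w0
4. □¬p, w1
5. ◇□¬p, w1
6. ¬p, w1
7. □¬p, w2
8. ¬p, w2
Accessibility: w0Rw0, w0Rw1, w1Rw1, w1Rw2, w2Rw2

Satisfiable (open branch found)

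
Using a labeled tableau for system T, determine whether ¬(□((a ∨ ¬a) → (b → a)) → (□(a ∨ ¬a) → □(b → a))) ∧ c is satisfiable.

Unsatisfiable (every branch closes)

1. ¬(□((a ∨ ¬a) → (b → a)) → (□(a ∨ ¬a) → □(b → a))) ∧ c, 0
2. ¬(□((a ∨ ¬a) → (b → a)) → (□(a ∨ ¬a) → □(b → a))), 0
3. c, 0
4. □((a ∨ ¬a) → (b → a)), 0
5. ¬(□(a ∨ ¬a) → □(b → a)), 0
6. □(a ∨ ¬a), 0
7. ¬□(b → a), 0
8. (a ∨ ¬a) → (b → a), 0
9. a ∨ ¬a, 0
10. b → a, 0
11. ¬a, 0
12. ¬b, 0
13. ¬(b → a), 1
14. b, 1
15. ¬a, 1
16. (a ∨ ¬a) → (b → a), 1
17. a ∨ ¬a, 1
18. b → a, 1
19. a, 1
Accessibility: 0R0, 0R1, 1R1
Branch closes: a and ¬a both at 1.
Every branch closes; the branch above is one of them.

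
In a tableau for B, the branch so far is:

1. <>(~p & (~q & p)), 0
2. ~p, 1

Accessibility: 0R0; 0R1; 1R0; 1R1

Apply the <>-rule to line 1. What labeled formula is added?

a fresh world 2 with 0R2, and ~p & (~q & p) at 2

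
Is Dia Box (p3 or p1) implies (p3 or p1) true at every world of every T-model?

Not valid

Tableau for the negation not (Dia Box (p3 or p1) implies (p3 or p1)):
1. not (Dia Box (p3 or p1) implies (p3 or p1)), u
2. Dia Box (p3 or p1), u   [neg-implies-rule on 1]
3. not (p3 or p1), u   [neg-implies-rule on 1]
4. not p3, u   [neg-or-rule on 3]
5. not p1, u   [neg-or-rule on 3]
6. Box (p3 or p1), v   [Dia-rule on 2: fresh world v, uRv]
7. p3 or p1, v   [Box-rule on 6 via vRv]
8. p1, v   [or-rule on 7 (branches; this branch)]
Accessibility: uRu, uRv, vRv
The negation has an open branch (countermodel exists).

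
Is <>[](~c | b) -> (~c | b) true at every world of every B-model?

Tableau for the negation ~(<>[](~c | b) -> (~c | b)):
1. ~(<>[](~c | b) -> (~c | b)), u
2. <>[](~c | b), u   [~->-rule on 1]
3. ~(~c | b), u   [~->-rule on 1]
4. c, u   [~|-rule on 3]
5. ~b, u   [~|-rule on 3]
6. [](~c | b), v   [<>-rule on 2: fresh world v, uRv]
7. ~c | b, u   [[]-rule on 6 via vRu]
8. ~c | b, v   [[]-rule on 6 via vRv]
9. b, u   [|-rule on 7 (branches; this branch)]
Accessibility: uRu, uRv, vRu, vRv
Branch closes: b and ~b both at u.
Every branch of the negation's tableau closes; the branch above is one of them.

Valid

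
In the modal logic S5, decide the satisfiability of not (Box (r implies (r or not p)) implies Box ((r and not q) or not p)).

Yes, satisfiable

1. not (Box (r implies (r or not p)) implies Box ((r and not q) or not p)), 0
2. Box (r implies (r or not p)), 0
3. not Box ((r and not q) or not p), 0
4. r implies (r or not p), 0
5. r or not p, 0
6. not p, 0
7. not ((r and not q) or not p), 1
8. not (r and not q), 1
9. p, 1
10. r implies (r or not p), 1
11. q, 1
12. r or not p, 1
13. r, 1
Accessibility: 0R0, 0R1, 1R0, 1R1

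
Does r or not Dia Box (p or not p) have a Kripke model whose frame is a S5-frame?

1. r or not Dia Box (p or not p), u
2. r, u
Accessibility: uRu

Yes, satisfiable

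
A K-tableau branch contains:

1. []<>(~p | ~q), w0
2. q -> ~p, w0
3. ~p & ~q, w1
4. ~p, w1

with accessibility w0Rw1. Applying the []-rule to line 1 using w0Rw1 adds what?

<>(~p | ~q), w1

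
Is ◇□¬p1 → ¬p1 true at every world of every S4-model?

No, not valid

Tableau for the negation ¬(◇□¬p1 → ¬p1):
1. ¬(◇□¬p1 → ¬p1), 0
2. ◇□¬p1, 0   [¬→-rule on 1]
3. p1, 0   [¬→-rule on 1]
4. □¬p1, 1   [◇-rule on 2: fresh world 1, 0R1]
5. ¬p1, 1   [□-rule on 4 via 1R1]
Accessibility: 0R0, 0R1, 1R1
The negation has an open branch (countermodel exists).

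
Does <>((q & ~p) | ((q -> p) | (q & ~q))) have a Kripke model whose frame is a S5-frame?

Satisfiable

1. <>((q & ~p) | ((q -> p) | (q & ~q))), u
2. (q & ~p) | ((q -> p) | (q & ~q)), v
3. (q -> p) | (q & ~q), v
4. q -> p, v
5. p, v
Accessibility: uRu, uRv, vRu, vRv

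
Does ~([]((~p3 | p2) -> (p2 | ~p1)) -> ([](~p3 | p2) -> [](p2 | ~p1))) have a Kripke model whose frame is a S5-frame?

1. ~([]((~p3 | p2) -> (p2 | ~p1)) -> ([](~p3 | p2) -> [](p2 | ~p1))), w0
2. []((~p3 | p2) -> (p2 | ~p1)), w0
3. ~([](~p3 | p2) -> [](p2 | ~p1)), w0
4. [](~p3 | p2), w0
5. ~[](p2 | ~p1), w0
6. (~p3 | p2) -> (p2 | ~p1), w0
7. ~p3 | p2, w0
8. p2 | ~p1, w0
9. p2, w0
10. ~p1, w0
11. ~(p2 | ~p1), w1
12. ~p2, w1
13. p1, w1
14. (~p3 | p2) -> (p2 | ~p1), w1
15. ~p3 | p2, w1
16. p2 | ~p1, w1
17. ~p3, w1
18. ~p1, w1
Accessibility: w0Rw0, w0Rw1, w1Rw0, w1Rw1
Branch closes: p1 and ~p1 both at w1.
(One branch shown.) All branches close.

No, unsatisfiable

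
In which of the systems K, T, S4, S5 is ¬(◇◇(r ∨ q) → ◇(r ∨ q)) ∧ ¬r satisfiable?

T-tableau for the formula:
1. ¬(◇◇(r ∨ q) → ◇(r ∨ q)) ∧ ¬r, 0
2. ¬(◇◇(r ∨ q) → ◇(r ∨ q)), 0
3. ¬r, 0
4. ◇◇(r ∨ q), 0
5. ¬◇(r ∨ q), 0
6. ¬(r ∨ q), 0
7. ¬q, 0
8. ◇(r ∨ q), 1
9. ¬(r ∨ q), 1
10. ¬r, 1
11. ¬q, 1
12. r ∨ q, 2
13. q, 2
Accessibility: 0R0, 0R1, 1R1, 1R2, 2R2
Complete open branch: satisfiable in T, hence also in K (this T-model is also a K-model).
S4-tableau for the formula:
1. ¬(◇◇(r ∨ q) → ◇(r ∨ q)) ∧ ¬r, 0
2. ¬(◇◇(r ∨ q) → ◇(r ∨ q)), 0
3. ¬r, 0
4. ◇◇(r ∨ q), 0
5. ¬◇(r ∨ q), 0
6. ¬(r ∨ q), 0
7. ¬q, 0
8. ◇(r ∨ q), 1
9. ¬(r ∨ q), 1
10. ¬r, 1
11. ¬q, 1
12. r ∨ q, 2
13. ¬(r ∨ q), 2
14. ¬r, 2
15. ¬q, 2
16. q, 2
Accessibility: 0R0, 0R1, 0R2, 1R1, 1R2, 2R2
Branch closes: q and ¬q both at 2.
Every branch closes (one shown): unsatisfiable in S4, hence also in S5 (every S5-frame is an S4-frame).

K, T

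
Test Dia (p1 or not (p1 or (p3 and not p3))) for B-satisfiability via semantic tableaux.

Yes, satisfiable

1. Dia (p1 or not (p1 or (p3 and not p3))), w0
2. p1 or not (p1 or (p3 and not p3)), w1   [Dia-rule on 1: fresh world w1, w0Rw1]
3. not (p1 or (p3 and not p3)), w1   [or-rule on 2 (branches; this branch)]
4. not p1, w1   [neg-or-rule on 3]
5. not (p3 and not p3), w1   [neg-or-rule on 3]
6. p3, w1   [neg-and-rule on 5 (branches; this branch)]
Accessibility: w0Rw0, w0Rw1, w1Rw0, w1Rw1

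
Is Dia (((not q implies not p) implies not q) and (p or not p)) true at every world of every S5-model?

Tableau for the negation not Dia (((not q implies not p) implies not q) and (p or not p)):
1. not Dia (((not q implies not p) implies not q) and (p or not p)), u
2. not (((not q implies not p) implies not q) and (p or not p)), u
3. not ((not q implies not p) implies not q), u
4. not q implies not p, u
5. q, u
6. not p, u
Accessibility: uRu
The negation has an open branch (countermodel exists).

No, not valid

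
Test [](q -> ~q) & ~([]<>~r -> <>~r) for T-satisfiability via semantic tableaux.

Unsatisfiable

1. [](q -> ~q) & ~([]<>~r -> <>~r), 0
2. [](q -> ~q), 0   [&-rule on 1]
3. ~([]<>~r -> <>~r), 0   [&-rule on 1]
4. []<>~r, 0   [~->-rule on 3]
5. ~<>~r, 0   [~->-rule on 3]
6. q -> ~q, 0   [[]-rule on 2 via 0R0]
7. <>~r, 0   [[]-rule on 4 via 0R0]
8. r, 0   [~<>-rule on 5 via 0R0]
9. ~q, 0   [->-rule on 6 (branches; this branch)]
10. ~r, 1   [<>-rule on 7: fresh world 1, 0R1]
11. q -> ~q, 1   [[]-rule on 2 via 0R1]
12. <>~r, 1   [[]-rule on 4 via 0R1]
13. r, 1   [~<>-rule on 5 via 0R1]
Accessibility: 0R0, 0R1, 1R1
Branch closes: r and ~r both at 1.
(One branch shown.) All branches close.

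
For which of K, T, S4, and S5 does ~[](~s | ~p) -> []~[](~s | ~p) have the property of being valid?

S4-tableau for the negation ~(~[](~s | ~p) -> []~[](~s | ~p)):
1. ~(~[](~s | ~p) -> []~[](~s | ~p)), 0
2. ~[](~s | ~p), 0
3. ~[]~[](~s | ~p), 0
4. ~(~s | ~p), 1
5. s, 1
6. p, 1
7. [](~s | ~p), 2
8. ~s | ~p, 2
9. ~p, 2
Accessibility: 0R0, 0R1, 0R2, 1R1, 2R2
Complete open branch: countermodel on an S4-frame, so not valid in S4, nor in K, T (the same frame is also a K-frame and a T-frame).
S5-tableau for the negation ~(~[](~s | ~p) -> []~[](~s | ~p)):
1. ~(~[](~s | ~p) -> []~[](~s | ~p)), 0
2. ~[](~s | ~p), 0
3. ~[]~[](~s | ~p), 0
4. ~(~s | ~p), 1
5. s, 1
6. p, 1
7. [](~s | ~p), 2
8. ~s | ~p, 0
9. ~s | ~p, 1
10. ~s | ~p, 2
11. ~p, 0
12. ~p, 1
Accessibility: 0R0, 0R1, 0R2, 1R0, 1R1, 1R2, 2R0, 2R1, 2R2
Branch closes: p and ~p both at 1.
Every branch closes (one shown): valid in S5.

S5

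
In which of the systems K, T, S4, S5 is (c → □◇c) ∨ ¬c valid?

S4-tableau for the negation ¬((c → □◇c) ∨ ¬c):
1. ¬((c → □◇c) ∨ ¬c), w0
2. ¬(c → □◇c), w0
3. c, w0
4. ¬□◇c, w0
5. ¬◇c, w1
6. ¬c, w1
Accessibility: w0Rw0, w0Rw1, w1Rw1
Complete open branch: countermodel on an S4-frame, so not valid in S4, nor in K, T (the same frame is also a K-frame and a T-frame).
S5-tableau for the negation ¬((c → □◇c) ∨ ¬c):
1. ¬((c → □◇c) ∨ ¬c), w0
2. ¬(c → □◇c), w0
3. c, w0
4. ¬□◇c, w0
5. ¬◇c, w1
6. ¬c, w0
Accessibility: w0Rw0, w0Rw1, w1Rw0, w1Rw1
Branch closes: c and ¬c both at w0.
Every branch closes (one shown): valid in S5.

S5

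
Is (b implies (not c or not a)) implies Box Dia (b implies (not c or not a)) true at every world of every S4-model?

Invalid (countermodel exists)

Tableau for the negation not ((b implies (not c or not a)) implies Box Dia (b implies (not c or not a))):
1. not ((b implies (not c or not a)) implies Box Dia (b implies (not c or not a))), w0
2. b implies (not c or not a), w0
3. not Box Dia (b implies (not c or not a)), w0
4. not c or not a, w0
5. not a, w0
6. not Dia (b implies (not c or not a)), w1
7. not (b implies (not c or not a)), w1
8. b, w1
9. not (not c or not a), w1
10. c, w1
11. a, w1
Accessibility: w0Rw0, w0Rw1, w1Rw1
The negation has an open branch (countermodel exists).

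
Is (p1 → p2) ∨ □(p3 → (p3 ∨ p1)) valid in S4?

Tableau for the negation ¬((p1 → p2) ∨ □(p3 → (p3 ∨ p1))):
1. ¬((p1 → p2) ∨ □(p3 → (p3 ∨ p1))), 0
2. ¬(p1 → p2), 0   [¬∨-rule on 1]
3. ¬□(p3 → (p3 ∨ p1)), 0   [¬∨-rule on 1]
4. p1, 0   [¬→-rule on 2]
5. ¬p2, 0   [¬→-rule on 2]
6. ¬(p3 → (p3 ∨ p1)), 1   [¬□-rule on 3: fresh world 1, 0R1]
7. p3, 1   [¬→-rule on 6]
8. ¬(p3 ∨ p1), 1   [¬→-rule on 6]
9. ¬p3, 1   [¬∨-rule on 8]
10. ¬p1, 1   [¬∨-rule on 8]
Accessibility: 0R0, 0R1, 1R1
Branch closes: p3 and ¬p3 both at 1.
Every branch of the negation's tableau closes; the branch above is one of them.

Yes, valid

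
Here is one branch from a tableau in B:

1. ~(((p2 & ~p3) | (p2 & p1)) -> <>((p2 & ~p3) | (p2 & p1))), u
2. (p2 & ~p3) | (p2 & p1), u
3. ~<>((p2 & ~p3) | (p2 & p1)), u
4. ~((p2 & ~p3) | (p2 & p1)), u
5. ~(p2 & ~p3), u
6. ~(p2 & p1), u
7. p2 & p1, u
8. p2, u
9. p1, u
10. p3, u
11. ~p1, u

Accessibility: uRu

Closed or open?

Closed

Both p1 and ~p1 appear at u.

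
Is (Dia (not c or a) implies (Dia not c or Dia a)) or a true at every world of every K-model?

Tableau for the negation not ((Dia (not c or a) implies (Dia not c or Dia a)) or a):
1. not ((Dia (not c or a) implies (Dia not c or Dia a)) or a), 0
2. not (Dia (not c or a) implies (Dia not c or Dia a)), 0
3. not a, 0
4. Dia (not c or a), 0
5. not (Dia not c or Dia a), 0
6. not Dia not c, 0
7. not Dia a, 0
8. not c or a, 1
9. c, 1
10. not a, 1
11. a, 1
Accessibility: 0R1
Branch closes: a and not a both at 1.
Every branch of the negation's tableau closes; the branch above is one of them.

Valid in K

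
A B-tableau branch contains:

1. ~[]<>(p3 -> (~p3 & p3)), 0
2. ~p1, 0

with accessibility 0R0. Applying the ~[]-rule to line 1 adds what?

a fresh world 1 with 0R1, and ~<>(p3 -> (~p3 & p3)) at 1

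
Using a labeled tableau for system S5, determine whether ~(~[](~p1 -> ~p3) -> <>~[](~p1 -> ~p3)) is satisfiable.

1. ~(~[](~p1 -> ~p3) -> <>~[](~p1 -> ~p3)), w0
2. ~[](~p1 -> ~p3), w0
3. ~<>~[](~p1 -> ~p3), w0
4. [](~p1 -> ~p3), w0
5. ~p1 -> ~p3, w0
6. ~p3, w0
7. ~(~p1 -> ~p3), w1
8. ~p1, w1
9. p3, w1
10. [](~p1 -> ~p3), w1
11. ~p1 -> ~p3, w1
12. ~p3, w1
Accessibility: w0Rw0, w0Rw1, w1Rw0, w1Rw1
Branch closes: p3 and ~p3 both at w1.
All branches of the tableau close; one closing branch shown above.

No, unsatisfiable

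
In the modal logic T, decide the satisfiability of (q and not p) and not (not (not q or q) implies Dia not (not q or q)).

Unsatisfiable

1. (q and not p) and not (not (not q or q) implies Dia not (not q or q)), u
2. q and not p, u   [and-rule on 1]
3. not (not (not q or q) implies Dia not (not q or q)), u   [and-rule on 1]
4. q, u   [and-rule on 2]
5. not p, u   [and-rule on 2]
6. not (not q or q), u   [neg-implies-rule on 3]
7. not Dia not (not q or q), u   [neg-implies-rule on 3]
8. not q, u   [neg-or-rule on 6]
Accessibility: uRu
Branch closes: q and not q both at u.
Every branch closes; the branch above is one of them.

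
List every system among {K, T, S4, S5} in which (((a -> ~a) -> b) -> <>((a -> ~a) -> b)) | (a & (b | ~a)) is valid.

K-tableau for the negation ~((((a -> ~a) -> b) -> <>((a -> ~a) -> b)) | (a & (b | ~a))):
1. ~((((a -> ~a) -> b) -> <>((a -> ~a) -> b)) | (a & (b | ~a))), 0
2. ~(((a -> ~a) -> b) -> <>((a -> ~a) -> b)), 0
3. ~(a & (b | ~a)), 0
4. (a -> ~a) -> b, 0
5. ~<>((a -> ~a) -> b), 0
6. ~(b | ~a), 0
7. ~b, 0
8. a, 0
9. ~(a -> ~a), 0
Complete open branch: countermodel on a K-frame, so not valid in K.
T-tableau for the negation ~((((a -> ~a) -> b) -> <>((a -> ~a) -> b)) | (a & (b | ~a))):
1. ~((((a -> ~a) -> b) -> <>((a -> ~a) -> b)) | (a & (b | ~a))), 0
2. ~(((a -> ~a) -> b) -> <>((a -> ~a) -> b)), 0
3. ~(a & (b | ~a)), 0
4. (a -> ~a) -> b, 0
5. ~<>((a -> ~a) -> b), 0
6. ~((a -> ~a) -> b), 0
7. a -> ~a, 0
8. ~b, 0
9. ~(b | ~a), 0
10. a, 0
11. ~(a -> ~a), 0
12. ~a, 0
Accessibility: 0R0
Branch closes: a and ~a both at 0.
Every branch closes (one shown): valid in T, hence also in S4, S5 (every theorem of T is a theorem of S4 and S5).

T, S4, S5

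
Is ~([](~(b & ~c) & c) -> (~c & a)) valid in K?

No, not valid

Tableau for the negation [](~(b & ~c) & c) -> (~c & a):
1. [](~(b & ~c) & c) -> (~c & a), w0
2. ~c & a, w0
3. ~c, w0
4. a, w0
The negation has an open branch (countermodel exists).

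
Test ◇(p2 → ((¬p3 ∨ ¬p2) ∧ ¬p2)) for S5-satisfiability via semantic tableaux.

1. ◇(p2 → ((¬p3 ∨ ¬p2) ∧ ¬p2)), w0
2. p2 → ((¬p3 ∨ ¬p2) ∧ ¬p2), w1
3. (¬p3 ∨ ¬p2) ∧ ¬p2, w1
4. ¬p3 ∨ ¬p2, w1
5. ¬p2, w1
Accessibility: w0Rw0, w0Rw1, w1Rw0, w1Rw1

Satisfiable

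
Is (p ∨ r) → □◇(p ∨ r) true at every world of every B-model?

Tableau for the negation ¬((p ∨ r) → □◇(p ∨ r)):
1. ¬((p ∨ r) → □◇(p ∨ r)), 0
2. p ∨ r, 0
3. ¬□◇(p ∨ r), 0
4. r, 0
5. ¬◇(p ∨ r), 1
6. ¬(p ∨ r), 0
7. ¬p, 0
8. ¬r, 0
Accessibility: 0R0, 0R1, 1R0, 1R1
Branch closes: r and ¬r both at 0.
All branches of the negation close; one closing branch shown above.

Valid in B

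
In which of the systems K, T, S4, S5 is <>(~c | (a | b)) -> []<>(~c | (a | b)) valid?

S5-tableau for the negation ~(<>(~c | (a | b)) -> []<>(~c | (a | b))):
1. ~(<>(~c | (a | b)) -> []<>(~c | (a | b))), u
2. <>(~c | (a | b)), u
3. ~[]<>(~c | (a | b)), u
4. ~c | (a | b), v
5. a | b, v
6. b, v
7. ~<>(~c | (a | b)), w
8. ~(~c | (a | b)), u
9. c, u
10. ~(a | b), u
11. ~a, u
12. ~b, u
13. ~(~c | (a | b)), v
14. c, v
15. ~(a | b), v
16. ~a, v
17. ~b, v
Accessibility: uRu, uRv, uRw, vRu, vRv, vRw, wRu, wRv, wRw
Branch closes: b and ~b both at v.
Every branch closes (one shown): valid in S5.
S4-tableau for the negation ~(<>(~c | (a | b)) -> []<>(~c | (a | b))):
1. ~(<>(~c | (a | b)) -> []<>(~c | (a | b))), u
2. <>(~c | (a | b)), u
3. ~[]<>(~c | (a | b)), u
4. ~c | (a | b), v
5. a | b, v
6. b, v
7. ~<>(~c | (a | b)), w
8. ~(~c | (a | b)), w
9. c, w
10. ~(a | b), w
11. ~a, w
12. ~b, w
Accessibility: uRu, uRv, uRw, vRv, wRw
Complete open branch: countermodel on an S4-frame, so not valid in S4, nor in K, T (the same frame is also a K-frame and a T-frame).

S5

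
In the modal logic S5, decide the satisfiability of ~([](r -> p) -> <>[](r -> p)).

1. ~([](r -> p) -> <>[](r -> p)), u
2. [](r -> p), u
3. ~<>[](r -> p), u
4. r -> p, u
5. ~[](r -> p), u
6. p, u
7. ~(r -> p), v
8. r, v
9. ~p, v
10. r -> p, v
11. ~[](r -> p), v
12. p, v
Accessibility: uRu, uRv, vRu, vRv
Branch closes: p and ~p both at v.
All branches of the tableau close; one closing branch shown above.

Unsatisfiable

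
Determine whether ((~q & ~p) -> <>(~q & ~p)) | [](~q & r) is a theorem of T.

Tableau for the negation ~(((~q & ~p) -> <>(~q & ~p)) | [](~q & r)):
1. ~(((~q & ~p) -> <>(~q & ~p)) | [](~q & r)), u
2. ~((~q & ~p) -> <>(~q & ~p)), u
3. ~[](~q & r), u
4. ~q & ~p, u
5. ~<>(~q & ~p), u
6. ~q, u
7. ~p, u
8. ~(~q & ~p), u
9. p, u
Accessibility: uRu
Branch closes: p and ~p both at u.
Every branch of the negation's tableau closes; the branch above is one of them.

Valid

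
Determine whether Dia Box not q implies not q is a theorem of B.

Tableau for the negation not (Dia Box not q implies not q):
1. not (Dia Box not q implies not q), 0
2. Dia Box not q, 0
3. q, 0
4. Box not q, 1
5. not q, 0
Accessibility: 0R0, 0R1, 1R0, 1R1
Branch closes: q and not q both at 0.
Every branch of the negation's tableau closes; the branch above is one of them.

Yes, valid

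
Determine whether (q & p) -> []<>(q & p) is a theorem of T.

No, not valid

Tableau for the negation ~((q & p) -> []<>(q & p)):
1. ~((q & p) -> []<>(q & p)), 0
2. q & p, 0   [~->-rule on 1]
3. ~[]<>(q & p), 0   [~->-rule on 1]
4. q, 0   [&-rule on 2]
5. p, 0   [&-rule on 2]
6. ~<>(q & p), 1   [~[]-rule on 3: fresh world 1, 0R1]
7. ~(q & p), 1   [~<>-rule on 6 via 1R1]
8. ~p, 1   [~&-rule on 7 (branches; this branch)]
Accessibility: 0R0, 0R1, 1R1
The negation has an open branch (countermodel exists).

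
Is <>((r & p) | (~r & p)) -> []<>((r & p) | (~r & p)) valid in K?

Tableau for the negation ~(<>((r & p) | (~r & p)) -> []<>((r & p) | (~r & p))):
1. ~(<>((r & p) | (~r & p)) -> []<>((r & p) | (~r & p))), 0
2. <>((r & p) | (~r & p)), 0
3. ~[]<>((r & p) | (~r & p)), 0
4. (r & p) | (~r & p), 1
5. ~r & p, 1
6. ~r, 1
7. p, 1
8. ~<>((r & p) | (~r & p)), 2
Accessibility: 0R1, 0R2
The negation has an open branch (countermodel exists).

No, not valid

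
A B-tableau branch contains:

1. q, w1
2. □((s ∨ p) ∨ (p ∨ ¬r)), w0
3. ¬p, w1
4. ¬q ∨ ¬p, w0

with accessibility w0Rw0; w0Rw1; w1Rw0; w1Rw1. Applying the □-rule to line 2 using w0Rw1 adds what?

(s ∨ p) ∨ (p ∨ ¬r), w1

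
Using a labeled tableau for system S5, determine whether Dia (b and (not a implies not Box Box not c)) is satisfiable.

Satisfiable

1. Dia (b and (not a implies not Box Box not c)), 0
2. b and (not a implies not Box Box not c), 1
3. b, 1
4. not a implies not Box Box not c, 1
5. not Box Box not c, 1
6. not Box not c, 2
7. c, 3
Accessibility: 0R0, 0R1, 0R2, 0R3, 1R0, 1R1, 1R2, 1R3, 2R0, 2R1, 2R2, 2R3, 3R0, 3R1, 3R2, 3R3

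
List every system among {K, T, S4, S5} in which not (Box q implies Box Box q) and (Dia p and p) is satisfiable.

T-tableau for the formula:
1. not (Box q implies Box Box q) and (Dia p and p), w0
2. not (Box q implies Box Box q), w0   [and-rule on 1]
3. Dia p and p, w0   [and-rule on 1]
4. Box q, w0   [neg-implies-rule on 2]
5. not Box Box q, w0   [neg-implies-rule on 2]
6. Dia p, w0   [and-rule on 3]
7. p, w0   [and-rule on 3]
8. q, w0   [Box-rule on 4 via w0Rw0]
9. not Box q, w1   [neg-Box-rule on 5: fresh world w1, w0Rw1]
10. q, w1   [Box-rule on 4 via w0Rw1]
11. p, w2   [Dia-rule on 6: fresh world w2, w0Rw2]
12. q, w2   [Box-rule on 4 via w0Rw2]
13. not q, w3   [neg-Box-rule on 9: fresh world w3, w1Rw3]
Accessibility: w0Rw0, w0Rw1, w0Rw2, w1Rw1, w1Rw3, w2Rw2, w3Rw3
Complete open branch: satisfiable in T, hence also in K (this T-model is also a K-model).
S4-tableau for the formula:
1. not (Box q implies Box Box q) and (Dia p and p), w0
2. not (Box q implies Box Box q), w0   [and-rule on 1]
3. Dia p and p, w0   [and-rule on 1]
4. Box q, w0   [neg-implies-rule on 2]
5. not Box Box q, w0   [neg-implies-rule on 2]
6. Dia p, w0   [and-rule on 3]
7. p, w0   [and-rule on 3]
8. q, w0   [Box-rule on 4 via w0Rw0]
9. not Box q, w1   [neg-Box-rule on 5: fresh world w1, w0Rw1]
10. q, w1   [Box-rule on 4 via w0Rw1]
11. p, w2   [Dia-rule on 6: fresh world w2, w0Rw2]
12. q, w2   [Box-rule on 4 via w0Rw2]
13. not q, w3   [neg-Box-rule on 9: fresh world w3, w1Rw3]
14. q, w3   [Box-rule on 4 via w0Rw3]
Accessibility: w0Rw0, w0Rw1, w0Rw2, w0Rw3, w1Rw1, w1Rw3, w2Rw2, w3Rw3
Branch closes: q and not q both at w3.
Every branch closes (one shown): unsatisfiable in S4, hence also in S5 (every S5-frame is an S4-frame).

K, T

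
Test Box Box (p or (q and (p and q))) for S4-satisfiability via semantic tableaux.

Satisfiable

1. Box Box (p or (q and (p and q))), u
2. Box (p or (q and (p and q))), u   [Box-rule on 1 via uRu]
3. p or (q and (p and q)), u   [Box-rule on 2 via uRu]
4. q and (p and q), u   [or-rule on 3 (branches; this branch)]
5. q, u   [and-rule on 4]
6. p and q, u   [and-rule on 4]
7. p, u   [and-rule on 6]
Accessibility: uRu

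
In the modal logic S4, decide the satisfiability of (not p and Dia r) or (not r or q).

1. (not p and Dia r) or (not r or q), u
2. not r or q, u
3. q, u
Accessibility: uRu

Yes, satisfiable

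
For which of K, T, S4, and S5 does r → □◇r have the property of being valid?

S4-tableau for the negation ¬(r → □◇r):
1. ¬(r → □◇r), u
2. r, u   [¬→-rule on 1]
3. ¬□◇r, u   [¬→-rule on 1]
4. ¬◇r, v   [¬□-rule on 3: fresh world v, uRv]
5. ¬r, v   [¬◇-rule on 4 via vRv]
Accessibility: uRu, uRv, vRv
Complete open branch: countermodel on an S4-frame, so not valid in S4, nor in K, T (the same frame is also a K-frame and a T-frame).
S5-tableau for the negation ¬(r → □◇r):
1. ¬(r → □◇r), u
2. r, u   [¬→-rule on 1]
3. ¬□◇r, u   [¬→-rule on 1]
4. ¬◇r, v   [¬□-rule on 3: fresh world v, uRv]
5. ¬r, u   [¬◇-rule on 4 via vRu]
Accessibility: uRu, uRv, vRu, vRv
Branch closes: r and ¬r both at u.
Every branch closes (one shown): valid in S5.

S5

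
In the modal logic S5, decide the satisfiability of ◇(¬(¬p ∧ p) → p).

Satisfiable (open branch found)

1. ◇(¬(¬p ∧ p) → p), u
2. ¬(¬p ∧ p) → p, v
3. p, v
Accessibility: uRu, uRv, vRu, vRv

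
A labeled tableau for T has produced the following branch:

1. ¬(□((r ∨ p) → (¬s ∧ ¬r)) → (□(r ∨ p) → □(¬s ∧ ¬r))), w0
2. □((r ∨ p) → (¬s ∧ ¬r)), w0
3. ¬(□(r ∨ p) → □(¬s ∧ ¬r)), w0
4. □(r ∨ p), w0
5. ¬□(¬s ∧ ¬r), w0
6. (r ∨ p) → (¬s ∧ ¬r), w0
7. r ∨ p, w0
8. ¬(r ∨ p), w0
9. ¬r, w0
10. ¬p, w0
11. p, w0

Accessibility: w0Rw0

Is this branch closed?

Yes, closed

Both p and ¬p appear at w0.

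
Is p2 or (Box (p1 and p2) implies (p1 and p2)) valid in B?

Tableau for the negation not (p2 or (Box (p1 and p2) implies (p1 and p2))):
1. not (p2 or (Box (p1 and p2) implies (p1 and p2))), 0
2. not p2, 0   [neg-or-rule on 1]
3. not (Box (p1 and p2) implies (p1 and p2)), 0   [neg-or-rule on 1]
4. Box (p1 and p2), 0   [neg-implies-rule on 3]
5. not (p1 and p2), 0   [neg-implies-rule on 3]
6. p1 and p2, 0   [Box-rule on 4 via 0R0]
7. p1, 0   [and-rule on 6]
8. p2, 0   [and-rule on 6]
Accessibility: 0R0
Branch closes: p2 and not p2 both at 0.
Every branch of the negation's tableau closes; the branch above is one of them.

Valid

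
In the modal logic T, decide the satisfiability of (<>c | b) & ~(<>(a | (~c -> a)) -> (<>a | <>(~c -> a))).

Unsatisfiable

1. (<>c | b) & ~(<>(a | (~c -> a)) -> (<>a | <>(~c -> a))), w0
2. <>c | b, w0   [&-rule on 1]
3. ~(<>(a | (~c -> a)) -> (<>a | <>(~c -> a))), w0   [&-rule on 1]
4. <>(a | (~c -> a)), w0   [~->-rule on 3]
5. ~(<>a | <>(~c -> a)), w0   [~->-rule on 3]
6. ~<>a, w0   [~|-rule on 5]
7. ~<>(~c -> a), w0   [~|-rule on 5]
8. ~a, w0   [~<>-rule on 6 via w0Rw0]
9. ~(~c -> a), w0   [~<>-rule on 7 via w0Rw0]
10. ~c, w0   [~->-rule on 9]
11. b, w0   [|-rule on 2 (branches; this branch)]
12. a | (~c -> a), w1   [<>-rule on 4: fresh world w1, w0Rw1]
13. ~a, w1   [~<>-rule on 6 via w0Rw1]
14. ~(~c -> a), w1   [~<>-rule on 7 via w0Rw1]
15. ~c, w1   [~->-rule on 14]
16. ~c -> a, w1   [|-rule on 12 (branches; this branch)]
17. a, w1   [->-rule on 16 (branches; this branch)]
Accessibility: w0Rw0, w0Rw1, w1Rw1
Branch closes: a and ~a both at w1.
Every branch closes; the branch above is one of them.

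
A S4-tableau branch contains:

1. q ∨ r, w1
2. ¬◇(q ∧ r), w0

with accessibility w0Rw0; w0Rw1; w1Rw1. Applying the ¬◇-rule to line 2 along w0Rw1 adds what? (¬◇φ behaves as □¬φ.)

¬◇φ behaves as □¬φ: propagate the negated body to each accessible world.

¬(q ∧ r), w1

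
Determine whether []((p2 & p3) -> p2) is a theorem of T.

Valid in T

Tableau for the negation ~[]((p2 & p3) -> p2):
1. ~[]((p2 & p3) -> p2), u
2. ~((p2 & p3) -> p2), v
3. p2 & p3, v
4. ~p2, v
5. p2, v
6. p3, v
Accessibility: uRu, uRv, vRv
Branch closes: p2 and ~p2 both at v.
All branches of the negation close; one closing branch shown above.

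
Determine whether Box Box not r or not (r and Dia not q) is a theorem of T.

Invalid (countermodel exists)

Tableau for the negation not (Box Box not r or not (r and Dia not q)):
1. not (Box Box not r or not (r and Dia not q)), w0
2. not Box Box not r, w0   [neg-or-rule on 1]
3. r and Dia not q, w0   [neg-or-rule on 1]
4. r, w0   [and-rule on 3]
5. Dia not q, w0   [and-rule on 3]
6. not Box not r, w1   [neg-Box-rule on 2: fresh world w1, w0Rw1]
7. not q, w2   [Dia-rule on 5: fresh world w2, w0Rw2]
8. r, w3   [neg-Box-rule on 6: fresh world w3, w1Rw3]
Accessibility: w0Rw0, w0Rw1, w0Rw2, w1Rw1, w1Rw3, w2Rw2, w3Rw3
The negation has an open branch (countermodel exists).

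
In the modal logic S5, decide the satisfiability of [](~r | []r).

Satisfiable

1. [](~r | []r), u
2. ~r | []r, u   [[]-rule on 1 via uRu]
3. []r, u   [|-rule on 2 (branches; this branch)]
4. r, u   [[]-rule on 3 via uRu]
Accessibility: uRu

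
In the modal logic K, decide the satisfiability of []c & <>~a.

Yes, satisfiable

1. []c & <>~a, 0
2. []c, 0   [&-rule on 1]
3. <>~a, 0   [&-rule on 1]
4. ~a, 1   [<>-rule on 3: fresh world 1, 0R1]
5. c, 1   [[]-rule on 2 via 0R1]
Accessibility: 0R1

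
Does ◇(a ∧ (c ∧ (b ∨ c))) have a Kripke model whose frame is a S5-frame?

Satisfiable

1. ◇(a ∧ (c ∧ (b ∨ c))), u
2. a ∧ (c ∧ (b ∨ c)), v
3. a, v
4. c ∧ (b ∨ c), v
5. c, v
6. b ∨ c, v
Accessibility: uRu, uRv, vRu, vRv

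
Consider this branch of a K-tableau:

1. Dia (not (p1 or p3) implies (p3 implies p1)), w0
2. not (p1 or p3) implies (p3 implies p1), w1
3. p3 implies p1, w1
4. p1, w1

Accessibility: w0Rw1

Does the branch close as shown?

No world carries both an atom and its negation.

Not closed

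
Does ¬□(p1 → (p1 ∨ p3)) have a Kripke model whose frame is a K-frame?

No, unsatisfiable

1. ¬□(p1 → (p1 ∨ p3)), 0
2. ¬(p1 → (p1 ∨ p3)), 1
3. p1, 1
4. ¬(p1 ∨ p3), 1
5. ¬p1, 1
6. ¬p3, 1
Accessibility: 0R1
Branch closes: p1 and ¬p1 both at 1.
All branches of the tableau close; one closing branch shown above.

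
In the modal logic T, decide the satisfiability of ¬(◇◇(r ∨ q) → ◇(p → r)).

Yes, satisfiable

1. ¬(◇◇(r ∨ q) → ◇(p → r)), u
2. ◇◇(r ∨ q), u   [¬→-rule on 1]
3. ¬◇(p → r), u   [¬→-rule on 1]
4. ¬(p → r), u   [¬◇-rule on 3 via uRu]
5. p, u   [¬→-rule on 4]
6. ¬r, u   [¬→-rule on 4]
7. ◇(r ∨ q), v   [◇-rule on 2: fresh world v, uRv]
8. ¬(p → r), v   [¬◇-rule on 3 via uRv]
9. p, v   [¬→-rule on 8]
10. ¬r, v   [¬→-rule on 8]
11. r ∨ q, w   [◇-rule on 7: fresh world w, vRw]
12. q, w   [∨-rule on 11 (branches; this branch)]
Accessibility: uRu, uRv, vRv, vRw, wRw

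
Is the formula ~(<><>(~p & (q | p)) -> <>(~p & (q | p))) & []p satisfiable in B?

Satisfiable

1. ~(<><>(~p & (q | p)) -> <>(~p & (q | p))) & []p, u
2. ~(<><>(~p & (q | p)) -> <>(~p & (q | p))), u
3. []p, u
4. <><>(~p & (q | p)), u
5. ~<>(~p & (q | p)), u
6. p, u
7. ~(~p & (q | p)), u
8. <>(~p & (q | p)), v
9. p, v
10. ~(~p & (q | p)), v
11. ~p & (q | p), w
12. ~p, w
13. q | p, w
14. q, w
Accessibility: uRu, uRv, vRu, vRv, vRw, wRv, wRw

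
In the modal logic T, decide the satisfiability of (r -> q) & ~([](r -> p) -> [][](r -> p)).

1. (r -> q) & ~([](r -> p) -> [][](r -> p)), u
2. r -> q, u   [&-rule on 1]
3. ~([](r -> p) -> [][](r -> p)), u   [&-rule on 1]
4. [](r -> p), u   [~->-rule on 3]
5. ~[][](r -> p), u   [~->-rule on 3]
6. r -> p, u   [[]-rule on 4 via uRu]
7. q, u   [->-rule on 2 (branches; this branch)]
8. p, u   [->-rule on 6 (branches; this branch)]
9. ~[](r -> p), v   [~[]-rule on 5: fresh world v, uRv]
10. r -> p, v   [[]-rule on 4 via uRv]
11. p, v   [->-rule on 10 (branches; this branch)]
12. ~(r -> p), w   [~[]-rule on 9: fresh world w, vRw]
13. r, w   [~->-rule on 12]
14. ~p, w   [~->-rule on 12]
Accessibility: uRu, uRv, vRv, vRw, wRw

Satisfiable (open branch found)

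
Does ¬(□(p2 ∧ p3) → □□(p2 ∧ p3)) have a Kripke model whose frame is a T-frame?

1. ¬(□(p2 ∧ p3) → □□(p2 ∧ p3)), 0
2. □(p2 ∧ p3), 0   [¬→-rule on 1]
3. ¬□□(p2 ∧ p3), 0   [¬→-rule on 1]
4. p2 ∧ p3, 0   [□-rule on 2 via 0R0]
5. p2, 0   [∧-rule on 4]
6. p3, 0   [∧-rule on 4]
7. ¬□(p2 ∧ p3), 1   [¬□-rule on 3: fresh world 1, 0R1]
8. p2 ∧ p3, 1   [□-rule on 2 via 0R1]
9. p2, 1   [∧-rule on 8]
10. p3, 1   [∧-rule on 8]
11. ¬(p2 ∧ p3), 2   [¬□-rule on 7: fresh world 2, 1R2]
12. ¬p3, 2   [¬∧-rule on 11 (branches; this branch)]
Accessibility: 0R0, 0R1, 1R1, 1R2, 2R2

Yes, satisfiable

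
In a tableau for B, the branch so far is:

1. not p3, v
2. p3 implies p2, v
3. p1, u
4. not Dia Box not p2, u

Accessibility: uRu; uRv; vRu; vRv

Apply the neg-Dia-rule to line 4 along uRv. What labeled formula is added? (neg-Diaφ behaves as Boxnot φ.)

not Box not p2, v

neg-Diaφ behaves as Boxnot φ: propagate the negated body to each accessible world.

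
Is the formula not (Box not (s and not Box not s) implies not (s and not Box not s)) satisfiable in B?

1. not (Box not (s and not Box not s) implies not (s and not Box not s)), u
2. Box not (s and not Box not s), u
3. s and not Box not s, u
4. s, u
5. not Box not s, u
6. not (s and not Box not s), u
7. Box not s, u
8. not s, u
Accessibility: uRu
Branch closes: s and not s both at u.
(One branch shown.) All branches close.

No, unsatisfiable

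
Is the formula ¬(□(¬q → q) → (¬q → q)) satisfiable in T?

1. ¬(□(¬q → q) → (¬q → q)), u
2. □(¬q → q), u   [¬→-rule on 1]
3. ¬(¬q → q), u   [¬→-rule on 1]
4. ¬q, u   [¬→-rule on 3]
5. ¬q → q, u   [□-rule on 2 via uRu]
6. q, u   [→-rule on 5 (branches; this branch)]
Accessibility: uRu
Branch closes: q and ¬q both at u.
(One branch shown.) All branches close.

No, unsatisfiable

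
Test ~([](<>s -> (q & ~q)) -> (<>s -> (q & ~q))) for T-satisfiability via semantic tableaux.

1. ~([](<>s -> (q & ~q)) -> (<>s -> (q & ~q))), u
2. [](<>s -> (q & ~q)), u
3. ~(<>s -> (q & ~q)), u
4. <>s, u
5. ~(q & ~q), u
6. <>s -> (q & ~q), u
7. q, u
8. ~<>s, u
9. ~s, u
10. s, v
11. <>s -> (q & ~q), v
12. ~s, v
Accessibility: uRu, uRv, vRv
Branch closes: s and ~s both at v.
(One branch shown.) All branches close.

Unsatisfiable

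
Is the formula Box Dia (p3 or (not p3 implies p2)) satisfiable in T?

1. Box Dia (p3 or (not p3 implies p2)), 0
2. Dia (p3 or (not p3 implies p2)), 0
3. p3 or (not p3 implies p2), 1
4. Dia (p3 or (not p3 implies p2)), 1
5. not p3 implies p2, 1
6. p2, 1
7. p3 or (not p3 implies p2), 2
8. not p3 implies p2, 2
9. p2, 2
Accessibility: 0R0, 0R1, 1R1, 1R2, 2R2

Satisfiable (open branch found)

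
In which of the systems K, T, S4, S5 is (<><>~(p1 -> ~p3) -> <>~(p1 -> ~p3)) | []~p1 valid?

S4, S5

S4-tableau for the negation ~((<><>~(p1 -> ~p3) -> <>~(p1 -> ~p3)) | []~p1):
1. ~((<><>~(p1 -> ~p3) -> <>~(p1 -> ~p3)) | []~p1), w0
2. ~(<><>~(p1 -> ~p3) -> <>~(p1 -> ~p3)), w0
3. ~[]~p1, w0
4. <><>~(p1 -> ~p3), w0
5. ~<>~(p1 -> ~p3), w0
6. p1 -> ~p3, w0
7. ~p3, w0
8. p1, w1
9. p1 -> ~p3, w1
10. ~p3, w1
11. <>~(p1 -> ~p3), w2
12. p1 -> ~p3, w2
13. ~p3, w2
14. ~(p1 -> ~p3), w3
15. p1, w3
16. p3, w3
17. p1 -> ~p3, w3
18. ~p3, w3
Accessibility: w0Rw0, w0Rw1, w0Rw2, w0Rw3, w1Rw1, w2Rw2, w2Rw3, w3Rw3
Branch closes: p3 and ~p3 both at w3.
Every branch closes (one shown): valid in S4, hence also in S5 (every theorem of S4 is a theorem of S5).
T-tableau for the negation ~((<><>~(p1 -> ~p3) -> <>~(p1 -> ~p3)) | []~p1):
1. ~((<><>~(p1 -> ~p3) -> <>~(p1 -> ~p3)) | []~p1), w0
2. ~(<><>~(p1 -> ~p3) -> <>~(p1 -> ~p3)), w0
3. ~[]~p1, w0
4. <><>~(p1 -> ~p3), w0
5. ~<>~(p1 -> ~p3), w0
6. p1 -> ~p3, w0
7. ~p3, w0
8. p1, w1
9. p1 -> ~p3, w1
10. ~p3, w1
11. <>~(p1 -> ~p3), w2
12. p1 -> ~p3, w2
13. ~p3, w2
14. ~(p1 -> ~p3), w3
15. p1, w3
16. p3, w3
Accessibility: w0Rw0, w0Rw1, w0Rw2, w1Rw1, w2Rw2, w2Rw3, w3Rw3
Complete open branch: countermodel on a T-frame, so not valid in T, nor in K (the same frame is also a K-frame).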